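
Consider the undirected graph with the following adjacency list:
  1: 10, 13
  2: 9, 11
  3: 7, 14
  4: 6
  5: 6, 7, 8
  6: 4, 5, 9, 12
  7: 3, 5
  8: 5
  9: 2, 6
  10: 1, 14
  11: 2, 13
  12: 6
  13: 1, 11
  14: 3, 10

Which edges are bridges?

The edges on the cycle 2-11-13-1-10-14-3-7-5-6-9-2 are not bridges since each lies on that cycle.
But removing 6-4 disconnects 6 from 4; removing 5-8 disconnects 5 from 8; removing 6-12 disconnects 6 from 12 — these are bridges.

12-6, 4-6, 5-8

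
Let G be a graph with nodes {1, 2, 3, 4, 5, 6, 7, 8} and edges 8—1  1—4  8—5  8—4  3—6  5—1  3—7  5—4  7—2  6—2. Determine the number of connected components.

Starting from 1 we can reach 1, 4, 5, 8. That is one component of size 4.
Starting from 2 we can reach 2, 3, 6, 7. That is one component of size 4.
Total: 2 components.

2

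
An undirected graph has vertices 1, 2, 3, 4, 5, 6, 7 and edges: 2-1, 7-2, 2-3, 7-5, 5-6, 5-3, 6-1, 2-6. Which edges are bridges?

none

The edges on the cycle 2-6-1-2 are not bridges since each lies on that cycle.
Every edge lies on some cycle, so there are no bridges.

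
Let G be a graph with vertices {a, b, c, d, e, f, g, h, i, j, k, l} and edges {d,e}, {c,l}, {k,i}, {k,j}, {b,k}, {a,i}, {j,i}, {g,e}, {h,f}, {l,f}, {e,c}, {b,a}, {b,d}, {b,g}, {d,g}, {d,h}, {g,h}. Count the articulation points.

Removing b increases the component count from 1 to 2, so b is a cut vertex.
By contrast removing g leaves 1 component; it is not a cut vertex. No other vertex is a cut vertex either.

1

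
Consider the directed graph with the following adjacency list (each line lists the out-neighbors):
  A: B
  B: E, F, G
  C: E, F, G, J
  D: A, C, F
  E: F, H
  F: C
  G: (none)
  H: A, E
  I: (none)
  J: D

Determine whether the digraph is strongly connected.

No

There is no directed path from G to D, so the graph is not strongly connected.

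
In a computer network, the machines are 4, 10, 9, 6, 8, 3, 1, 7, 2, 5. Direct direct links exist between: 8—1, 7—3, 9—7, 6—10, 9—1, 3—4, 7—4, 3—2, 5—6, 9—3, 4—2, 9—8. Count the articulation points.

Removing 6 increases the component count from 2 to 3, so 6 is a cut vertex.
Removing 9 increases the component count from 2 to 3, so 9 is a cut vertex.
By contrast removing 7 leaves 2 components; it is not a cut vertex. No other vertex is a cut vertex either.

2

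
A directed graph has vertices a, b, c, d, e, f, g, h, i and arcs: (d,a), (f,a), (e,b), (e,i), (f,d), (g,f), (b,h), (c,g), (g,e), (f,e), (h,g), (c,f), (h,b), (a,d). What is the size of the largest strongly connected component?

5

{b, e, f, g, h} are all mutually reachable — one SCC of size 5.
{a, d} are all mutually reachable — one SCC of size 2.
{i} is an SCC by itself.
{c} is an SCC by itself.
The largest has 5 vertices.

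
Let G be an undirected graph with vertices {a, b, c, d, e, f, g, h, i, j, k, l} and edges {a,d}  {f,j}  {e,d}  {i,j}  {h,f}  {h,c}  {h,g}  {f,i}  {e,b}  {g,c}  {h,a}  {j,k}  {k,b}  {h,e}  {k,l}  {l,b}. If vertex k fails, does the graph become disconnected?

No

Deleting k leaves 1 component (was 1) (its neighbors b, j, l remain connected to each other), so k is not a cut vertex.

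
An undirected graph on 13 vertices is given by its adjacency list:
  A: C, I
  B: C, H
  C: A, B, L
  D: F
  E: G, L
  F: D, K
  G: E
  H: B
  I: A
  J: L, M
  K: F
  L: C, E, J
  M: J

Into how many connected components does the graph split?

2

Starting from D we can reach D, F, K. That is one component of size 3.
Starting from A we can reach A, B, C, E, G, H, I, J, L, M. That is one component of size 10.
Total: 2 components.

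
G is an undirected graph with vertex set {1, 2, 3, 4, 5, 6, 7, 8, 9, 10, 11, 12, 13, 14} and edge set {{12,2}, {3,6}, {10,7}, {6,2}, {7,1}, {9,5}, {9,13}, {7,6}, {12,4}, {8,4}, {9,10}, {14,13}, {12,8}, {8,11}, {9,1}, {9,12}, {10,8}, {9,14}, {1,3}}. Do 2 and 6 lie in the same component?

From 2 we can reach 1, 2, 3, 4, 5, 6, 7, 8, 9, 10, 11, 12, 13, 14, which includes 6.

Yes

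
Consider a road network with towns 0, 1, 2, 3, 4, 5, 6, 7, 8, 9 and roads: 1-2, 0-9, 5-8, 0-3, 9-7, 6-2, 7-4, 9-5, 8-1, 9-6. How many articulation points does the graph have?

Removing 0 increases the component count from 1 to 2, so 0 is a cut vertex.
Removing 7 increases the component count from 1 to 2, so 7 is a cut vertex.
Removing 9 increases the component count from 1 to 3, so 9 is a cut vertex.
By contrast removing 3 leaves 1 component; it is not a cut vertex. No other vertex is a cut vertex either.

3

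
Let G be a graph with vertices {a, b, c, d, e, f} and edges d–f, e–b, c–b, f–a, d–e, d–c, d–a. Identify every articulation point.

d

Removing d increases the component count from 1 to 2, so d is a cut vertex.
By contrast removing a leaves 1 component; it is not a cut vertex. No other vertex is a cut vertex either.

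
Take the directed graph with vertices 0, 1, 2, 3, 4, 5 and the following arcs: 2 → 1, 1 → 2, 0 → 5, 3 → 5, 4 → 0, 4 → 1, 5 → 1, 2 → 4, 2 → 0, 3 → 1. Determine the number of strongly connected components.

2

{0, 1, 2, 4, 5} are all mutually reachable — one SCC of size 5.
{3} is an SCC by itself.
That gives 2 strongly connected components.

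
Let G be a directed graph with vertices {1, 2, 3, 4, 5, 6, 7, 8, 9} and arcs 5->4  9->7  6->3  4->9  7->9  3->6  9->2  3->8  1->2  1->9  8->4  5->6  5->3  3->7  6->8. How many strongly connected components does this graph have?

7

{7, 9} are all mutually reachable — one SCC of size 2.
{3, 6} are all mutually reachable — one SCC of size 2.
{5} is an SCC by itself.
{1} is an SCC by itself.
{4} is an SCC by itself.
(and 2 more singleton SCCs)
That gives 7 strongly connected components.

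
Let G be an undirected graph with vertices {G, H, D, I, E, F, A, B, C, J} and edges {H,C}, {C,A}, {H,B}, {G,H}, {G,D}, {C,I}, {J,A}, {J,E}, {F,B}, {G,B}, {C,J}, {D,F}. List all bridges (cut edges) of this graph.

C-H, C-I, E-J

The edges on the cycle C-J-A-C are not bridges since each lies on that cycle.
But removing J - E disconnects J from E; removing C - H disconnects C from H; removing C - I disconnects C from I — these are bridges.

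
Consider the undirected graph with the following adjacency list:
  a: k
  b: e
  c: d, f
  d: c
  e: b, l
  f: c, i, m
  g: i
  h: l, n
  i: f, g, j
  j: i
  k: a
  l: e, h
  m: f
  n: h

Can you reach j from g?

Yes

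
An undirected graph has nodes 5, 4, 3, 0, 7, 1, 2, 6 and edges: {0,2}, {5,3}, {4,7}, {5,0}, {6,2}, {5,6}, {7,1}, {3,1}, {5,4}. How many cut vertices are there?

1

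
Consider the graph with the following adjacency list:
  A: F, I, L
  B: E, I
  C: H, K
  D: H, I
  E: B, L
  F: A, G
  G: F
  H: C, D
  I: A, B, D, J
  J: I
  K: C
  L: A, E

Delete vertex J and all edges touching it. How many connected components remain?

1

With J gone, the remaining components are: {A, B, C, D, E, F, G, H, I, K, L}.
That is 1 component.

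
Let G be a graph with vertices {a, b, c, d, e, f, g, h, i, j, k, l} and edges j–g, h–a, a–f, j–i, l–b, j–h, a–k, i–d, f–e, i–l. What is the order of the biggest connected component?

11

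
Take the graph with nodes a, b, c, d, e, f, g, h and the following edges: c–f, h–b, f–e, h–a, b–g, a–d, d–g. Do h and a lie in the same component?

From h we can reach a, b, d, g, h, which includes a.

Yes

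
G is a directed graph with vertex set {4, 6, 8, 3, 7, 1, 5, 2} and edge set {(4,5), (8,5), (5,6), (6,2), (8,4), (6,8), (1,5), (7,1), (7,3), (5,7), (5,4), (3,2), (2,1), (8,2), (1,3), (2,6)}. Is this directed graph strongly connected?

Yes

From 8 we can reach every vertex (1, 2, 3, 4, 5, 6, 7, 8), and every vertex can reach 8 (1, 2, 3, 4, 5, 6, 7, 8). So the whole graph is one strongly connected component.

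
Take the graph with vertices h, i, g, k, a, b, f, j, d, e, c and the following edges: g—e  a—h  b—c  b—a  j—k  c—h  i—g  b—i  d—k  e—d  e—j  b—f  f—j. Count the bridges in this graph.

0

The edges on the cycle e-d-k-j-e are not bridges since each lies on that cycle.
Every edge lies on some cycle, so there are no bridges.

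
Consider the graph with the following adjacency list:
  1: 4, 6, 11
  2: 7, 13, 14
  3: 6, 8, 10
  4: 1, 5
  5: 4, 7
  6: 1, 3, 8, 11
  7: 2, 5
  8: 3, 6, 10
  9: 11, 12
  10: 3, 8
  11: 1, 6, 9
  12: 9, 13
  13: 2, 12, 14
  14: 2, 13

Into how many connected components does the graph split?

Starting from 1 we can reach 1, 2, 3, 4, 5, 6, 7, 8, 9, 10, 11, 12, 13, 14. That is one component of size 14.
Total: 1 component.

1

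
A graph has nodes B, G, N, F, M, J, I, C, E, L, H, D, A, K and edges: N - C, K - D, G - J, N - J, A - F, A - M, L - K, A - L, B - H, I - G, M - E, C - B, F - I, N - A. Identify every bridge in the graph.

The edges on the cycle N-A-F-I-G-J-N are not bridges since each lies on that cycle.
But removing B - H disconnects B from H; removing C - B disconnects C from B; removing A - L disconnects A from L; removing E - M disconnects E from M — these are bridges.
In total 8 edges are bridges.

A-L, A-M, B-C, B-H, C-N, D-K, E-M, K-L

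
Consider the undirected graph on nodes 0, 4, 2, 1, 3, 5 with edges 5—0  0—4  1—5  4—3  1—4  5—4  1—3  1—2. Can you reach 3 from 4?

From 4 we can reach 0, 1, 2, 3, 4, 5, which includes 3.

Yes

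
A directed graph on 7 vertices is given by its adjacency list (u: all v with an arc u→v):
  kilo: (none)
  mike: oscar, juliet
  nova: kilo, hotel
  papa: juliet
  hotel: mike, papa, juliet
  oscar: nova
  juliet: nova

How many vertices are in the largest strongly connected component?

6

{mike, nova, papa, hotel, oscar, juliet} are all mutually reachable — one SCC of size 6.
{kilo} is an SCC by itself.
The largest has 6 vertices.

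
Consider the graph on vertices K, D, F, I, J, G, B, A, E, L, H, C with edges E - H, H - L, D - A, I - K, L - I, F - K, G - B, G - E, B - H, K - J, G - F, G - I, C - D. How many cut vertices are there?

2

Removing D increases the component count from 2 to 3, so D is a cut vertex.
Removing K increases the component count from 2 to 3, so K is a cut vertex.
By contrast removing C leaves 2 components; it is not a cut vertex. No other vertex is a cut vertex either.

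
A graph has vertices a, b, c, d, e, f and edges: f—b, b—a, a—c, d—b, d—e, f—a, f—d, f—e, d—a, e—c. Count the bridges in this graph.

0

The edges on the cycle f-d-a-c-e-f are not bridges since each lies on that cycle.
Every edge lies on some cycle, so there are no bridges.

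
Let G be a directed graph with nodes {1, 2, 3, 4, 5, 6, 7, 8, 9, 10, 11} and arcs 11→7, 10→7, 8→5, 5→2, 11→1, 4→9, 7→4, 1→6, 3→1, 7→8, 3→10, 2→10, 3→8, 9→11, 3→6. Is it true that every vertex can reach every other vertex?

No

There is no directed path from 11 to 3, so the graph is not strongly connected.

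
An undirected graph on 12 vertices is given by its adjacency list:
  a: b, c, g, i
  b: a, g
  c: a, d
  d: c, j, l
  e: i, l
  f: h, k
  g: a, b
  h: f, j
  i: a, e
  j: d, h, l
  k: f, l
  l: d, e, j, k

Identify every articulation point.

a

Removing a increases the component count from 1 to 2, so a is a cut vertex.
By contrast removing c leaves 1 component; it is not a cut vertex. No other vertex is a cut vertex either.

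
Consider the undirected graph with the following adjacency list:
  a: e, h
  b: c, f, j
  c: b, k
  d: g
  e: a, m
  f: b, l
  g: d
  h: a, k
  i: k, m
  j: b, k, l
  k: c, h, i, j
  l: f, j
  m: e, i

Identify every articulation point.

Removing k increases the component count from 2 to 3, so k is a cut vertex.
By contrast removing m leaves 2 components; it is not a cut vertex. No other vertex is a cut vertex either.

k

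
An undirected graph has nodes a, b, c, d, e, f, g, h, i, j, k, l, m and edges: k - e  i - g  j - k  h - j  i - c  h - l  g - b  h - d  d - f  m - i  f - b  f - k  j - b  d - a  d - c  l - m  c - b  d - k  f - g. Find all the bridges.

a-d, e-k

The edges on the cycle i-c-b-g-i are not bridges since each lies on that cycle.
But removing d - a disconnects d from a; removing e - k disconnects e from k — these are bridges.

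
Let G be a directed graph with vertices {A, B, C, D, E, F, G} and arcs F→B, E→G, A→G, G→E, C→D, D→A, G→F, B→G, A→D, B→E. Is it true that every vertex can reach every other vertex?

There is no directed path from D to C, so the graph is not strongly connected.

No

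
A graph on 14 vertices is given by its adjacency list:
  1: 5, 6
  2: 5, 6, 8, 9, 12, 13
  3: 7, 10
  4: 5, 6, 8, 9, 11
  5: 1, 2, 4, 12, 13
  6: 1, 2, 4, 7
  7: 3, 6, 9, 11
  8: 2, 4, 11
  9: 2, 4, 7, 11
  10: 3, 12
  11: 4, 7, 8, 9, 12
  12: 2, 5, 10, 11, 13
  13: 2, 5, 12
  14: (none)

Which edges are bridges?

none

The edges on the cycle 9-2-5-12-10-3-7-11-9 are not bridges since each lies on that cycle.
Every edge lies on some cycle, so there are no bridges.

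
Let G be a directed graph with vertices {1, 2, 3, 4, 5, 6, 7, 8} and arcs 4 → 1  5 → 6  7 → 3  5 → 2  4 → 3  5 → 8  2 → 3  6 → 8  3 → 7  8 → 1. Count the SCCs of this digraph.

{3, 7} are all mutually reachable — one SCC of size 2.
{4} is an SCC by itself.
{1} is an SCC by itself.
{2} is an SCC by itself.
{8} is an SCC by itself.
(and 2 more singleton SCCs)
That gives 7 strongly connected components.

7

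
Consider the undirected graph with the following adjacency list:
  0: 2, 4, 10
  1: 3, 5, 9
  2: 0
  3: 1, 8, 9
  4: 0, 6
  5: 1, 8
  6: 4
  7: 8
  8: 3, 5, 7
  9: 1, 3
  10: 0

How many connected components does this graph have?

Starting from 0 we can reach 0, 2, 4, 6, 10. That is one component of size 5.
Starting from 1 we can reach 1, 3, 5, 7, 8, 9. That is one component of size 6.
Total: 2 components.

2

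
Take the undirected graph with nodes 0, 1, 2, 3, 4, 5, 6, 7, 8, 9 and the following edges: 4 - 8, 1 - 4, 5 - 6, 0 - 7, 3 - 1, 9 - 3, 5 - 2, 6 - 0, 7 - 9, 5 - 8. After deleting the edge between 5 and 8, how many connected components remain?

5 and 8 are still connected via 5-6-0-7-9-3-1-4-8, so the component count stays at 1.

1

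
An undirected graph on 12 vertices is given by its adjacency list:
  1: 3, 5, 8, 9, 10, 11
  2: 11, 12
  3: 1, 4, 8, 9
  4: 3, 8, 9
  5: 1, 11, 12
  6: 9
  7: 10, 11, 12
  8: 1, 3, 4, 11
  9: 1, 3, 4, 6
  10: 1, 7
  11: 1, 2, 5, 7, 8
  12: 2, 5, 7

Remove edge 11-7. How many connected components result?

1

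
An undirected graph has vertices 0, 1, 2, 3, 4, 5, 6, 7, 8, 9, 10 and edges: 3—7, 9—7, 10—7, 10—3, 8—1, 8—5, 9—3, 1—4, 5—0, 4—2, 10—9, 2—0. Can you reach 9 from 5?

The component containing 5 is {0, 1, 2, 4, 5, 8}, and 9 is not in it.

No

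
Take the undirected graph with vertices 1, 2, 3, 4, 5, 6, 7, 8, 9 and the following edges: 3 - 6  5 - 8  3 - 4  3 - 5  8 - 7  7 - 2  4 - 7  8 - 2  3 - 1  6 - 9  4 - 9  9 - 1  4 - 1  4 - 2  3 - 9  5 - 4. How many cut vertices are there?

0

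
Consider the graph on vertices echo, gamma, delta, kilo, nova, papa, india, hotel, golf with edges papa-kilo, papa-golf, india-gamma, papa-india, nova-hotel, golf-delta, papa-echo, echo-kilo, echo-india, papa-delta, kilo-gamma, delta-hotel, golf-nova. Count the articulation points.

1

Removing papa increases the component count from 1 to 2, so papa is a cut vertex.
By contrast removing hotel leaves 1 component; it is not a cut vertex. No other vertex is a cut vertex either.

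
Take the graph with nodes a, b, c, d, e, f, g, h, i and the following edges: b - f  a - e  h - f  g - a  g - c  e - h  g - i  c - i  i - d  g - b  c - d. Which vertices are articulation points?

g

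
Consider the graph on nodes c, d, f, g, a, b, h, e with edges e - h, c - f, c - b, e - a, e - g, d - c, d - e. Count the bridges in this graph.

7

removing d - e disconnects d from e; removing e - g disconnects e from g; removing c - b disconnects c from b; removing e - h disconnects e from h — these are bridges.
In total 7 edges are bridges.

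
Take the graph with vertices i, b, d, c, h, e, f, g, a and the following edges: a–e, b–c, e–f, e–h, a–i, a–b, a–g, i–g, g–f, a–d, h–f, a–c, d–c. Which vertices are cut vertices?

Removing a increases the component count from 1 to 2, so a is a cut vertex.
By contrast removing c leaves 1 component; it is not a cut vertex. No other vertex is a cut vertex either.

a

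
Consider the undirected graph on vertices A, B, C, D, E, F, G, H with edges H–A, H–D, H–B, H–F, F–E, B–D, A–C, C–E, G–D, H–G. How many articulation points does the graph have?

1

Removing H increases the component count from 1 to 2, so H is a cut vertex.
By contrast removing C leaves 1 component; it is not a cut vertex. No other vertex is a cut vertex either.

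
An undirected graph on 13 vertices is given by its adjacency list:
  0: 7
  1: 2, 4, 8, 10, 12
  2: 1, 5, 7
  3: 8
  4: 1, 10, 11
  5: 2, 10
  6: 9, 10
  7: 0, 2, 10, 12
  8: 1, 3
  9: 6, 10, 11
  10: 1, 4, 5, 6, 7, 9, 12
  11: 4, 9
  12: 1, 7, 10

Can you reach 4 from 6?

From 6 we can reach 0, 1, 2, 3, 4, 5, 6, 7, 8, 9, 10, 11, 12, which includes 4.

Yes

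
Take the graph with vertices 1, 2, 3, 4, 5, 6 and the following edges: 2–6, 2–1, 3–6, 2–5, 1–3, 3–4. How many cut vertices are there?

Removing 2 increases the component count from 1 to 2, so 2 is a cut vertex.
Removing 3 increases the component count from 1 to 2, so 3 is a cut vertex.
By contrast removing 6 leaves 1 component; it is not a cut vertex. No other vertex is a cut vertex either.

2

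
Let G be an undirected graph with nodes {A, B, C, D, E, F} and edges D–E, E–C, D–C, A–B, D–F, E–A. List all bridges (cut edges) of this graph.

A-B, A-E, D-F

The edges on the cycle D-E-C-D are not bridges since each lies on that cycle.
But removing A–B disconnects A from B; removing E–A disconnects E from A; removing D–F disconnects D from F — these are bridges.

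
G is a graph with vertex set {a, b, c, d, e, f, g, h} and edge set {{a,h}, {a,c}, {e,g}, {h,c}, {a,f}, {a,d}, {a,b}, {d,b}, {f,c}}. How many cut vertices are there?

Removing a increases the component count from 2 to 3, so a is a cut vertex.
By contrast removing d leaves 2 components; it is not a cut vertex. No other vertex is a cut vertex either.

1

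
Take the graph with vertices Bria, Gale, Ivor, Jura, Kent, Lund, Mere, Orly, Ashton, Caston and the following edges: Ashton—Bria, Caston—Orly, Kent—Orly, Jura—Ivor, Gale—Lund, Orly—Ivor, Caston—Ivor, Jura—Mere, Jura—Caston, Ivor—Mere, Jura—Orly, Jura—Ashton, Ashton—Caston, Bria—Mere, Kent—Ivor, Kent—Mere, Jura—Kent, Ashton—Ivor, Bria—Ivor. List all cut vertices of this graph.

Removing Ivor, for instance, still leaves 2 components. No single vertex removal increases the component count — the graph has no articulation points.

none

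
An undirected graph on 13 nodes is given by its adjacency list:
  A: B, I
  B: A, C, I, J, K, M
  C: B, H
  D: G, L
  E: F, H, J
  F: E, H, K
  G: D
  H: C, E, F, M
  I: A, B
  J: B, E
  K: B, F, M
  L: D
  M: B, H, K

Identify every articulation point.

B, D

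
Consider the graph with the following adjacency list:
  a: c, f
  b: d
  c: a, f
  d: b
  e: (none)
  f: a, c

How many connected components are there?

e is isolated — a component by itself.
Starting from b we can reach b, d. That is one component of size 2.
Starting from a we can reach a, c, f. That is one component of size 3.
Total: 3 components.

3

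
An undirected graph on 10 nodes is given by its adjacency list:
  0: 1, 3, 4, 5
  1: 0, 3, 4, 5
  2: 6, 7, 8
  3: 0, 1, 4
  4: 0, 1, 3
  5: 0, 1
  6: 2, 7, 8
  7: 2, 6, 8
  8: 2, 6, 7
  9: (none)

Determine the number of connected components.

9 is isolated — a component by itself.
Starting from 2 we can reach 2, 6, 7, 8. That is one component of size 4.
Starting from 0 we can reach 0, 1, 3, 4, 5. That is one component of size 5.
Total: 3 components.

3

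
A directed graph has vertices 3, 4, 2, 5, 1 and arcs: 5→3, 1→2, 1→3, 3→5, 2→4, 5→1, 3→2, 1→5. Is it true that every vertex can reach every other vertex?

There is no directed path from 4 to 2, so the graph is not strongly connected.

No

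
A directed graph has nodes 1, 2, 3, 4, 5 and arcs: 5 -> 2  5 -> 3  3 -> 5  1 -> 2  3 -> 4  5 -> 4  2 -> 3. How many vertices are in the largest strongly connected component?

3

{2, 3, 5} are all mutually reachable — one SCC of size 3.
{1} is an SCC by itself.
{4} is an SCC by itself.
The largest has 3 vertices.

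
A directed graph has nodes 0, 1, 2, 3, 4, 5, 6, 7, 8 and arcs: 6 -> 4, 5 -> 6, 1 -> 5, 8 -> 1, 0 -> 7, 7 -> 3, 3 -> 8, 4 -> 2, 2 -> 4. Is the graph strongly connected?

No

There is no directed path from 5 to 3, so the graph is not strongly connected.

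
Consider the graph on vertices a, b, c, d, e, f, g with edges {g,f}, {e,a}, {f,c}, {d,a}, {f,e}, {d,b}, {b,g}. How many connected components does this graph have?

Starting from a we can reach a, b, c, d, e, f, g. That is one component of size 7.
Total: 1 component.

1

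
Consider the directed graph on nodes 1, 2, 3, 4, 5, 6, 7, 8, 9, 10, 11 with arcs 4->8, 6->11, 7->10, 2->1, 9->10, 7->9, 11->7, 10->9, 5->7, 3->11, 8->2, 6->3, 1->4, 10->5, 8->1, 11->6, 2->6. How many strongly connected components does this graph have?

{1, 2, 4, 8} are all mutually reachable — one SCC of size 4.
{5, 7, 9, 10} are all mutually reachable — one SCC of size 4.
{3, 6, 11} are all mutually reachable — one SCC of size 3.
That gives 3 strongly connected components.

3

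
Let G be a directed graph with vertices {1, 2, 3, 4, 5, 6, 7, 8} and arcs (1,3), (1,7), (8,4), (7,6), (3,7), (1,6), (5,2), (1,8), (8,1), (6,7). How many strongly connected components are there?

6

{6, 7} are all mutually reachable — one SCC of size 2.
{1, 8} are all mutually reachable — one SCC of size 2.
{4} is an SCC by itself.
{5} is an SCC by itself.
{2} is an SCC by itself.
(and 1 more singleton SCC)
That gives 6 strongly connected components.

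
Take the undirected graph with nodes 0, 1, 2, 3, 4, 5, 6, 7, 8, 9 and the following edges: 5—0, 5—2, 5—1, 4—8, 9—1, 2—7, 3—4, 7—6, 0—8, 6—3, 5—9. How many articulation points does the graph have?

Removing 5 increases the component count from 1 to 2, so 5 is a cut vertex.
By contrast removing 1 leaves 1 component; it is not a cut vertex. No other vertex is a cut vertex either.

1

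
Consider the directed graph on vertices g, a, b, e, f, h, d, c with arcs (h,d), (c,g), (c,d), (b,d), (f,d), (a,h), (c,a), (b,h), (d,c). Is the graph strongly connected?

No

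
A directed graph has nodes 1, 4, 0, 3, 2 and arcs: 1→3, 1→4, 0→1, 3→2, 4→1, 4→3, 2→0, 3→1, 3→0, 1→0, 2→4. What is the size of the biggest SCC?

5

{0, 1, 2, 3, 4} are all mutually reachable — one SCC of size 5.
The largest has 5 vertices.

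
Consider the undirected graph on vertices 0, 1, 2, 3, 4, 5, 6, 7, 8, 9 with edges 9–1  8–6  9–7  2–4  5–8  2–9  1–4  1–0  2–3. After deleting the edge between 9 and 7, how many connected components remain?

Before removal there are 2 components.
9–7 is a bridge — removing it separates 9's side from 7's side.
After removal: 3 components.

3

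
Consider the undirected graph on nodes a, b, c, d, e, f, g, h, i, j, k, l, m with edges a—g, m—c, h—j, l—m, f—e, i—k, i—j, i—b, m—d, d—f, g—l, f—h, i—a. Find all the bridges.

The edges on the cycle i-a-g-l-m-d-f-h-j-i are not bridges since each lies on that cycle.
But removing c—m disconnects c from m; removing i—k disconnects i from k; removing e—f disconnects e from f; removing i—b disconnects i from b — these are bridges.

b-i, c-m, e-f, i-k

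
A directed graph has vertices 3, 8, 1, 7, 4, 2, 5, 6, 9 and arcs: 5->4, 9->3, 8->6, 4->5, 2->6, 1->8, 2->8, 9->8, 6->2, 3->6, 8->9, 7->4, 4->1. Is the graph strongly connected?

There is no directed path from 5 to 7, so the graph is not strongly connected.

No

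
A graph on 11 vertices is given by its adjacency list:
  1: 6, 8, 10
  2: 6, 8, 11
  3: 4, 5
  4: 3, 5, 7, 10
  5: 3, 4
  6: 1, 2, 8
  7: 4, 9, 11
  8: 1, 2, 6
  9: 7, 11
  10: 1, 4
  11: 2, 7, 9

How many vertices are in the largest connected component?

Starting from 1 we can reach 1, 2, 3, 4, 5, 6, 7, 8, 9, 10, 11. That is one component of size 11.
The largest has 11 vertices.

11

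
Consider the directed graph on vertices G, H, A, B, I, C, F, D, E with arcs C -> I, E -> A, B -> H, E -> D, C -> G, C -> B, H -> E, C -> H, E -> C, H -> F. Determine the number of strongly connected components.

6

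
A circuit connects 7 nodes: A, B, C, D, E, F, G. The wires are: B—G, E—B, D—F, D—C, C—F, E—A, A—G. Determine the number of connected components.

2

Starting from C we can reach C, D, F. That is one component of size 3.
Starting from A we can reach A, B, E, G. That is one component of size 4.
Total: 2 components.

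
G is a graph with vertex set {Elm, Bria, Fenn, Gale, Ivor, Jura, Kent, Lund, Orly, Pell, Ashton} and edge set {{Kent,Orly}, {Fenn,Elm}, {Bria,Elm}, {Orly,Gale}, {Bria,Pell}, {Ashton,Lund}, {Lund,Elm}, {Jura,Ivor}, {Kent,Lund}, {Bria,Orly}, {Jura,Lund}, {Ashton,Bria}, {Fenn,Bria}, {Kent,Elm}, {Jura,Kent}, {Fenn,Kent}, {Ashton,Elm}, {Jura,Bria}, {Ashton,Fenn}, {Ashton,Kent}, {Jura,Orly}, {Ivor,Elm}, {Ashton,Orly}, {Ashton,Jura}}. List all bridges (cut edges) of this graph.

The edges on the cycle Jura-Kent-Lund-Jura are not bridges since each lies on that cycle.
But removing Orly–Gale disconnects Orly from Gale; removing Pell–Bria disconnects Pell from Bria — these are bridges.

Bria-Pell, Gale-Orly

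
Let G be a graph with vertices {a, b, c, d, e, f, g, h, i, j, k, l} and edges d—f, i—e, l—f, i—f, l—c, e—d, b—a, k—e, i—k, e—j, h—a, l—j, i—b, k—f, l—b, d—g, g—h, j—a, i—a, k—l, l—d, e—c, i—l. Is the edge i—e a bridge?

After removing i—e, the path i-k-e still connects them, so the edge is not a bridge.

No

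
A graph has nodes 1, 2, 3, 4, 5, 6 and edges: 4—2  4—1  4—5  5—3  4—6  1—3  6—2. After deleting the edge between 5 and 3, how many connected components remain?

1

5 and 3 are still connected via 5-4-1-3, so the component count stays at 1.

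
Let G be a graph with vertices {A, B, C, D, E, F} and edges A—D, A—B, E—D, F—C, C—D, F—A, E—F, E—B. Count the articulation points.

0

Removing F, for instance, still leaves 1 component. No single vertex removal increases the component count — the graph has no articulation points.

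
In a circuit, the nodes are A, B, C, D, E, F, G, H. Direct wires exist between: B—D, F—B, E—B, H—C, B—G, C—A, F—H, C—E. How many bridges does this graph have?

The edges on the cycle F-H-C-E-B-F are not bridges since each lies on that cycle.
But removing B—D disconnects B from D; removing C—A disconnects C from A; removing B—G disconnects B from G — these are bridges.
That makes 3 bridges.

3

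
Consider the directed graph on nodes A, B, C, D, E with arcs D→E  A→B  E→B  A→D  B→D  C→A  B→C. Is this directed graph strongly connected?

From B we can reach every vertex (A, B, C, D, E), and every vertex can reach B (A, B, C, D, E). So the whole graph is one strongly connected component.

Yes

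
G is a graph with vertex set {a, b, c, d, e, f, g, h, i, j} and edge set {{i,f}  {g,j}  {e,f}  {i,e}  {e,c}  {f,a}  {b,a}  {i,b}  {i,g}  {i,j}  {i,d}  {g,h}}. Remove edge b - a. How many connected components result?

b and a are still connected via b-i-f-a, so the component count stays at 1.

1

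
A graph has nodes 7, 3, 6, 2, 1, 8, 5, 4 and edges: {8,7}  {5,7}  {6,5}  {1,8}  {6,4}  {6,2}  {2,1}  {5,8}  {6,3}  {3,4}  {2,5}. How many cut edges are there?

The edges on the cycle 6-3-4-6 are not bridges since each lies on that cycle.
Every edge lies on some cycle, so there are no bridges.

0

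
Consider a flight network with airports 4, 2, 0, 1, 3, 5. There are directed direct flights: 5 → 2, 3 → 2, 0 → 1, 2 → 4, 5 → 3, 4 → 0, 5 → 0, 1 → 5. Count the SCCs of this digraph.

1

{0, 1, 2, 3, 4, 5} are all mutually reachable — one SCC of size 6.
That gives 1 strongly connected component.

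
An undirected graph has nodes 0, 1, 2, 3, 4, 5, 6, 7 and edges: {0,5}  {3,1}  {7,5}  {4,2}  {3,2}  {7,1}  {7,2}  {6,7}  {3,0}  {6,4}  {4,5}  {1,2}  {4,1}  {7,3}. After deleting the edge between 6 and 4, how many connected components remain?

1

6 and 4 are still connected via 6-7-1-4, so the component count stays at 1.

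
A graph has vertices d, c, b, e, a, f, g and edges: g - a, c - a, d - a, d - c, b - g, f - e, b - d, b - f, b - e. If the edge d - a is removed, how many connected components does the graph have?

1

d and a are still connected via d-c-a, so the component count stays at 1.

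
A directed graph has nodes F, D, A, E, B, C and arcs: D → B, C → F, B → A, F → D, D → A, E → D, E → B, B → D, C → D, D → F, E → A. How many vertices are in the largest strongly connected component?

{B, D, F} are all mutually reachable — one SCC of size 3.
{E} is an SCC by itself.
{C} is an SCC by itself.
{A} is an SCC by itself.
The largest has 3 vertices.

3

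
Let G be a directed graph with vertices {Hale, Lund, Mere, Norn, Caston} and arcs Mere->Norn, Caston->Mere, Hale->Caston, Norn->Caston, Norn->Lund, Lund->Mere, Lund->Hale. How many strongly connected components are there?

{Hale, Lund, Mere, Norn, Caston} are all mutually reachable — one SCC of size 5.
That gives 1 strongly connected component.

1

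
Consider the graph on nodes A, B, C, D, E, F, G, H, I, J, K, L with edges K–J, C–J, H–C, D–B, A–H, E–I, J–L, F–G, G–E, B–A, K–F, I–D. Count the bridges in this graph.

The edges on the cycle K-F-G-E-I-D-B-A-H-C-J-K are not bridges since each lies on that cycle.
But removing J–L disconnects J from L — this is a bridge.

1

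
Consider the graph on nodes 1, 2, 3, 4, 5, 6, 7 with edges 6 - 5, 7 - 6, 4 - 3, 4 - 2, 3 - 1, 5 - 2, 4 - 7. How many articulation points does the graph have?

2

Removing 3 increases the component count from 1 to 2, so 3 is a cut vertex.
Removing 4 increases the component count from 1 to 2, so 4 is a cut vertex.
By contrast removing 6 leaves 1 component; it is not a cut vertex. No other vertex is a cut vertex either.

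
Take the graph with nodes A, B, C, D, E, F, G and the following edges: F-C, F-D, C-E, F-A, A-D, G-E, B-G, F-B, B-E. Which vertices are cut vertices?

Removing F increases the component count from 1 to 2, so F is a cut vertex.
By contrast removing E leaves 1 component; it is not a cut vertex. No other vertex is a cut vertex either.

F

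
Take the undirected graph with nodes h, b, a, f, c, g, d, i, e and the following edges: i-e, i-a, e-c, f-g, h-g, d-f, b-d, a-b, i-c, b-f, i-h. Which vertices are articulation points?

i

Removing i increases the component count from 1 to 2, so i is a cut vertex.
By contrast removing h leaves 1 component; it is not a cut vertex. No other vertex is a cut vertex either.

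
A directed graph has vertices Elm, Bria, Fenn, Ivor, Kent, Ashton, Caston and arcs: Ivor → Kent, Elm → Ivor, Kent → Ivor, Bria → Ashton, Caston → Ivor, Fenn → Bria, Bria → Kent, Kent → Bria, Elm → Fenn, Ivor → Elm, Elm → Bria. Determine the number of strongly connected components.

3

{Elm, Bria, Fenn, Ivor, Kent} are all mutually reachable — one SCC of size 5.
{Caston} is an SCC by itself.
{Ashton} is an SCC by itself.
That gives 3 strongly connected components.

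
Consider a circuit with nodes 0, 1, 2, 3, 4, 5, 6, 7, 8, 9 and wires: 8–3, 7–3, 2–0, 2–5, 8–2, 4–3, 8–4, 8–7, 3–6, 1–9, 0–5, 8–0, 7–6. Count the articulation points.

Removing 8 increases the component count from 2 to 3, so 8 is a cut vertex.
By contrast removing 2 leaves 2 components; it is not a cut vertex. No other vertex is a cut vertex either.

1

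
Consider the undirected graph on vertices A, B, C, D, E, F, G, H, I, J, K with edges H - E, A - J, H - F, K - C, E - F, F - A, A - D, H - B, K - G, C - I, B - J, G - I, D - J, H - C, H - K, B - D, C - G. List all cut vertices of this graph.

H

Removing H increases the component count from 1 to 2, so H is a cut vertex.
By contrast removing K leaves 1 component; it is not a cut vertex. No other vertex is a cut vertex either.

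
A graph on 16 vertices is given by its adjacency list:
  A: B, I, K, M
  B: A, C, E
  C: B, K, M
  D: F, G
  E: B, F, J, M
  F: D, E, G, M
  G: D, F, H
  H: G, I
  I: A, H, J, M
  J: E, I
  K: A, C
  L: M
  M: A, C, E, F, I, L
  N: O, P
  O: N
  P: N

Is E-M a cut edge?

No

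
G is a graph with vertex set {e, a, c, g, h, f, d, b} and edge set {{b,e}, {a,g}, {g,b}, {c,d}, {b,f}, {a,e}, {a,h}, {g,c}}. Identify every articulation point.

a, b, c, g

Removing a increases the component count from 1 to 2, so a is a cut vertex.
Removing b increases the component count from 1 to 2, so b is a cut vertex.
Removing c increases the component count from 1 to 2, so c is a cut vertex.
Likewise g is a cut vertex.
By contrast removing e leaves 1 component; it is not a cut vertex. No other vertex is a cut vertex either.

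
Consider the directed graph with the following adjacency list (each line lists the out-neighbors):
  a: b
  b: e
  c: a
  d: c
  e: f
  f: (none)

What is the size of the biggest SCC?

1

{d} is an SCC by itself.
{b} is an SCC by itself.
{f} is an SCC by itself.
{e} is an SCC by itself.
{a} is an SCC by itself.
(and 1 more singleton SCC)
The largest has 1 vertex.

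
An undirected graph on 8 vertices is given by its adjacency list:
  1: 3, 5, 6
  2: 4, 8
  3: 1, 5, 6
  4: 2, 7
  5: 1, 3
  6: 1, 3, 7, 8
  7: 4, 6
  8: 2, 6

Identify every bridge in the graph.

The edges on the cycle 6-7-4-2-8-6 are not bridges since each lies on that cycle.
Every edge lies on some cycle, so there are no bridges.

none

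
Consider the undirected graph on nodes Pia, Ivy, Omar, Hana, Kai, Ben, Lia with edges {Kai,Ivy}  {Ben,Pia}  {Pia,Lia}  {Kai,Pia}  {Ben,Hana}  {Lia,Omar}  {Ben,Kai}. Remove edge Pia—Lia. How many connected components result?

Before removal there is 1 component.
Pia—Lia is a bridge — removing it separates Pia's side from Lia's side.
After removal: 2 components.

2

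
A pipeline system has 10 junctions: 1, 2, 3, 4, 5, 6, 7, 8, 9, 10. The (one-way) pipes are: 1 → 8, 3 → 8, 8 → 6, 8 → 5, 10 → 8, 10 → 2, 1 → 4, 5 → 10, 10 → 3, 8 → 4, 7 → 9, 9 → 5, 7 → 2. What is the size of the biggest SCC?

{3, 5, 8, 10} are all mutually reachable — one SCC of size 4.
{6} is an SCC by itself.
{4} is an SCC by itself.
{9} is an SCC by itself.
{7} is an SCC by itself.
(and 2 more singleton SCCs)
The largest has 4 vertices.

4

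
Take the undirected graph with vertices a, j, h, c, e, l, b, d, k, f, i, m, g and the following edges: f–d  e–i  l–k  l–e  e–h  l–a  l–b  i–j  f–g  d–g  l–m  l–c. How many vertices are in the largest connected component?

Starting from d we can reach d, f, g. That is one component of size 3.
Starting from a we can reach a, b, c, e, h, i, j, k, l, m. That is one component of size 10.
The largest has 10 vertices.

10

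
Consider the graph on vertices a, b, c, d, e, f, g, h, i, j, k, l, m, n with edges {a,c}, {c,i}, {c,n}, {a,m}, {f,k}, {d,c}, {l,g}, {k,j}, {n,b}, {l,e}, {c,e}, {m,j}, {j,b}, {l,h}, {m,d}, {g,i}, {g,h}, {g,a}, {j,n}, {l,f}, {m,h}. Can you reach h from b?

Yes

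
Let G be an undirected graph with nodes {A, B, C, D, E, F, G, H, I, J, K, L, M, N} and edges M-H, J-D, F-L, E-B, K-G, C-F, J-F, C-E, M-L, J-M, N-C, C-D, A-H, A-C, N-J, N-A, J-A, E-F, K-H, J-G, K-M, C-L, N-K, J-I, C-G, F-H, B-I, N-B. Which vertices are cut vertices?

Removing J, for instance, still leaves 1 component. No single vertex removal increases the component count — the graph has no articulation points.

none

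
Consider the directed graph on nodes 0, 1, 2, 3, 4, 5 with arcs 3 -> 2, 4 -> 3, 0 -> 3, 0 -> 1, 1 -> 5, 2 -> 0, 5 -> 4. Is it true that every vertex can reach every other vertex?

From 5 we can reach every vertex (0, 1, 2, 3, 4, 5), and every vertex can reach 5 (0, 1, 2, 3, 4, 5). So the whole graph is one strongly connected component.

Yes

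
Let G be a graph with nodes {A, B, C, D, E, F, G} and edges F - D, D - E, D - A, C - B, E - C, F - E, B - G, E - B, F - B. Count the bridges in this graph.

2

The edges on the cycle F-D-E-C-B-F are not bridges since each lies on that cycle.
But removing A - D disconnects A from D; removing G - B disconnects G from B — these are bridges.
That makes 2 bridges.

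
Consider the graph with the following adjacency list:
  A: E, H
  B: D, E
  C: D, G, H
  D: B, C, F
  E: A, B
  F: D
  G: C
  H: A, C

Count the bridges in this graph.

2

The edges on the cycle B-D-C-H-A-E-B are not bridges since each lies on that cycle.
But removing D-F disconnects D from F; removing C-G disconnects C from G — these are bridges.
That makes 2 bridges.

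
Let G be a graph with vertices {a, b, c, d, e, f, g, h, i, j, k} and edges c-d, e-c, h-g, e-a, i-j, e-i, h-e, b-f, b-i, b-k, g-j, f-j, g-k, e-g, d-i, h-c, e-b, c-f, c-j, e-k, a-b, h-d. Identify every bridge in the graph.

none

The edges on the cycle e-c-f-j-g-e are not bridges since each lies on that cycle.
Every edge lies on some cycle, so there are no bridges.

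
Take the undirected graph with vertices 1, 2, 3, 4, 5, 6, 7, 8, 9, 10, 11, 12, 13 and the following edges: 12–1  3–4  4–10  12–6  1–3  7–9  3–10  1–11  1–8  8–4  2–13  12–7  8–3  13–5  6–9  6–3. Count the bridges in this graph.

The edges on the cycle 12-1-8-4-3-6-12 are not bridges since each lies on that cycle.
But removing 2–13 disconnects 2 from 13; removing 11–1 disconnects 11 from 1; removing 13–5 disconnects 13 from 5 — these are bridges.
That makes 3 bridges.

3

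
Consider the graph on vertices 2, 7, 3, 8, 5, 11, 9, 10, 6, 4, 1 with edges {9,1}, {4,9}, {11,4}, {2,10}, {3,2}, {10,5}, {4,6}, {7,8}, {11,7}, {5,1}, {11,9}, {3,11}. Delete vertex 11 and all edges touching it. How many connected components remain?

With 11 gone, the remaining components are: {7, 8}; {1, 2, 3, 4, 5, 6, 9, 10}.
That is 2 components.

2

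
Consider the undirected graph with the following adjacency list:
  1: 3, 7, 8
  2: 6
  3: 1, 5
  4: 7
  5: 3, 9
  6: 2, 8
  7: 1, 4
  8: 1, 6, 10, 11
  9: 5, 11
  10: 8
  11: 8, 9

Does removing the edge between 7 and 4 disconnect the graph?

Removing 7-4 leaves no path between 7 and 4: the component count goes from 1 to 2. So it is a bridge.

Yes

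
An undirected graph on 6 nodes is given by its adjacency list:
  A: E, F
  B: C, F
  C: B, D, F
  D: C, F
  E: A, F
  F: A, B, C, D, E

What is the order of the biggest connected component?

6

Starting from A we can reach A, B, C, D, E, F. That is one component of size 6.
The largest has 6 vertices.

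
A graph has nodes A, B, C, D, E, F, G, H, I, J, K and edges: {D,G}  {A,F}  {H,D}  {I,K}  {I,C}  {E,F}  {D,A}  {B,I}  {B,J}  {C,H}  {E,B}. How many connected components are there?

1

Starting from A we can reach A, B, C, D, E, F, G, H, I, J, K. That is one component of size 11.
Total: 1 component.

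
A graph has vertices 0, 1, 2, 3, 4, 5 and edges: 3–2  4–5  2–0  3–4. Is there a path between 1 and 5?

The component containing 1 is {1}, and 5 is not in it.

No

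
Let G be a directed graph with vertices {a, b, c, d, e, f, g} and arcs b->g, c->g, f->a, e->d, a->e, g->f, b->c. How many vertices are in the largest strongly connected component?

1

{c} is an SCC by itself.
{a} is an SCC by itself.
{d} is an SCC by itself.
{b} is an SCC by itself.
{g} is an SCC by itself.
(and 2 more singleton SCCs)
The largest has 1 vertex.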